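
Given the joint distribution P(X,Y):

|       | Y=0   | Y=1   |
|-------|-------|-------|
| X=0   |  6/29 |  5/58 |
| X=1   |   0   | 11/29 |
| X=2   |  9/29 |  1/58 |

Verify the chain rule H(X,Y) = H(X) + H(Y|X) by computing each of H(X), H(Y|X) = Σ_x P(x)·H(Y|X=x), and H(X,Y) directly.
H(X) = 1.5769 bits, H(Y|X) = 0.3536 bits, H(X,Y) = 1.9305 bits

Marginal of X (row sums):
  P(X=0) = 6/29 + 5/58 = 17/58
  P(X=1) = 0 + 11/29 = 11/29
  P(X=2) = 9/29 + 1/58 = 19/58
H(X) = -[(17/58)·log₂(17/58) + (11/29)·log₂(11/29) + (19/58)·log₂(19/58)]
  = 0.518945 + 0.530484 + 0.527431 = 1.5769 bits

H(Y|X) = Σ_x P(x)·H(Y|X=x):
  X=0: P(X=0) = 17/58, P(Y|X=0) = (12/17, 5/17) → H(Y|X=0) = 0.873981
  X=1: P(X=1) = 11/29, P(Y|X=1) = (0, 1) → H(Y|X=1) = 0.000000
  X=2: P(X=2) = 19/58, P(Y|X=2) = (18/19, 1/19) → H(Y|X=2) = 0.297472
H(Y|X) = (17/58)·0.873981 + (11/29)·0.000000 + (19/58)·0.297472 = 0.3536 bits

H(X,Y) = -Σ_{x,y} P(x,y) log₂ P(x,y). Per-cell terms -P(x,y)·log₂P(x,y):
  X=0: 0.470280, 0.304832
  X=1: 0.000000, 0.530484
  X=2: 0.523879, 0.101000
  (cells with P = 0 contribute 0)
Sum of the 6 terms: H(X,Y) = 1.9305 bits

Chain rule check:
  H(X) + H(Y|X) = 1.5769 + 0.3536 = 1.9305 bits
  H(X,Y) = 1.9305 bits
✓ Chain rule verified.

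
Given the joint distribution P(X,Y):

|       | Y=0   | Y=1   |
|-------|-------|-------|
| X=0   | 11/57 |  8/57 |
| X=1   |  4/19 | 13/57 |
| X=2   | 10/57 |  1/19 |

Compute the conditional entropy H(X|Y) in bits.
1.4974 bits

H(X|Y) = H(X,Y) - H(Y)

H(X,Y) = -Σ_{x,y} P(x,y) log₂ P(x,y). Per-cell terms -P(x,y)·log₂P(x,y):
  X=0: 0.45804, 0.39760
  X=1: 0.47325, 0.48635
  X=2: 0.44052, 0.22358
Sum of the 6 terms: H(X,Y) = 2.4793 bits

Marginal of Y (column sums):
  P(Y=0) = 11/57 + 4/19 + 10/57 = 11/19
  P(Y=1) = 8/57 + 13/57 + 1/19 = 8/19
H(Y) = -[(11/19)·log₂(11/19) + (8/19)·log₂(8/19)]
  = 0.45650 + 0.52544 = 0.9819 bits

H(X|Y) = H(X,Y) - H(Y) = 2.4793 - 0.9819 = 1.4974 bits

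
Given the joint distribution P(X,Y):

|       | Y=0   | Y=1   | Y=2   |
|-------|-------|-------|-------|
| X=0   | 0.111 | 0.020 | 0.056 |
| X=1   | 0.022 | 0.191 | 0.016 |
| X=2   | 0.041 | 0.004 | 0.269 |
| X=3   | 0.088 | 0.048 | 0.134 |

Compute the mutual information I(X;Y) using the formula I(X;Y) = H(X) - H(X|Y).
0.4890 bits

I(X;Y) = H(X) - H(X|Y)

Marginal of X (row sums):
  P(X=0) = 0.111 + 0.020 + 0.056 = 0.187
  P(X=1) = 0.022 + 0.191 + 0.016 = 0.229
  P(X=2) = 0.041 + 0.004 + 0.269 = 0.314
  P(X=3) = 0.088 + 0.048 + 0.134 = 0.270
H(X) = -[0.187·log₂(0.187) + 0.229·log₂(0.229) + 0.314·log₂(0.314) + 0.270·log₂(0.270)]
  = 0.45233 + 0.48699 + 0.52475 + 0.51002 = 1.9741 bits

Marginal of Y (column sums):
  P(Y=0) = 0.111 + 0.022 + 0.041 + 0.088 = 0.262
  P(Y=1) = 0.020 + 0.191 + 0.004 + 0.048 = 0.263
  P(Y=2) = 0.056 + 0.016 + 0.269 + 0.134 = 0.475
H(X|Y) = Σ_y P(y)·H(X|Y=y):
  Y=0: P(Y=0) = 0.262, P(X|Y=0) = (111/262, 11/131, 41/262, 44/131) → H(X|Y=0) = 1.77244
  Y=1: P(Y=1) = 0.263, P(X|Y=1) = (20/263, 191/263, 4/263, 48/263) → H(X|Y=1) = 1.15753
  Y=2: P(Y=2) = 0.475, P(X|Y=2) = (56/475, 16/475, 269/475, 134/475) → H(X|Y=2) = 1.50801
H(X|Y) = 0.262·1.77244 + 0.263·1.15753 + 0.475·1.50801 = 1.4851 bits

I(X;Y) = H(X) - H(X|Y) = 1.9741 - 1.4851 = 0.4890 bits

Cross-check via I(X;Y) = H(X) + H(Y) - H(X,Y): computing H(Y) from the column sums and H(X,Y) from the 12 cells in the same way gives H(Y) = 1.5232 bits and H(X,Y) = 3.0083 bits, so
I(X;Y) = 1.9741 + 1.5232 - 3.0083 = 0.4890 bits ✓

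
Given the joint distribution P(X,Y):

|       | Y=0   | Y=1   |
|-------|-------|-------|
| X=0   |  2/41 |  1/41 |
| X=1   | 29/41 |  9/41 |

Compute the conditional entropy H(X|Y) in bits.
0.3753 bits

H(X|Y) = H(X,Y) - H(Y)

H(X,Y) = -Σ_{x,y} P(x,y) log₂ P(x,y). Per-cell terms -P(x,y)·log₂P(x,y):
  X=0: 0.21256, 0.13067
  X=1: 0.35336, 0.48021
Sum of the 4 terms: H(X,Y) = 1.1768 bits

Marginal of Y (column sums):
  P(Y=0) = 2/41 + 29/41 = 31/41
  P(Y=1) = 1/41 + 9/41 = 10/41
H(Y) = -[(31/41)·log₂(31/41) + (10/41)·log₂(10/41)]
  = 0.30498 + 0.49649 = 0.8015 bits

H(X|Y) = H(X,Y) - H(Y) = 1.1768 - 0.8015 = 0.3753 bits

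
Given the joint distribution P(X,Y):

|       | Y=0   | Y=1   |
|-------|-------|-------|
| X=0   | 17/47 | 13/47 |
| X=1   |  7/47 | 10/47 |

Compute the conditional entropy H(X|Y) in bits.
0.9280 bits

H(X|Y) = H(X,Y) - H(Y)

H(X,Y) = -Σ_{x,y} P(x,y) log₂ P(x,y). Per-cell terms -P(x,y)·log₂P(x,y):
  X=0: 0.53066, 0.51285
  X=1: 0.40916, 0.47503
Sum of the 4 terms: H(X,Y) = 1.9277 bits

Marginal of Y (column sums):
  P(Y=0) = 17/47 + 7/47 = 24/47
  P(Y=1) = 13/47 + 10/47 = 23/47
H(Y) = -[(24/47)·log₂(24/47) + (23/47)·log₂(23/47)]
  = 0.49513 + 0.50455 = 0.9997 bits

H(X|Y) = H(X,Y) - H(Y) = 1.9277 - 0.9997 = 0.9280 bits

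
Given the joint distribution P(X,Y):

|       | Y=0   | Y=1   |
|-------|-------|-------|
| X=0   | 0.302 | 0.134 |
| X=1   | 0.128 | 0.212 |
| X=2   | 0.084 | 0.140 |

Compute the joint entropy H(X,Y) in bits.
2.4616 bits

H(X,Y) = -Σ_{x,y} P(x,y) log₂ P(x,y). Per-cell terms -P(x,y)·log₂P(x,y):
  X=0: 0.5217, 0.3886
  X=1: 0.3796, 0.4744
  X=2: 0.3002, 0.3971
Sum of the 6 terms: H(X,Y) = 2.4616 bits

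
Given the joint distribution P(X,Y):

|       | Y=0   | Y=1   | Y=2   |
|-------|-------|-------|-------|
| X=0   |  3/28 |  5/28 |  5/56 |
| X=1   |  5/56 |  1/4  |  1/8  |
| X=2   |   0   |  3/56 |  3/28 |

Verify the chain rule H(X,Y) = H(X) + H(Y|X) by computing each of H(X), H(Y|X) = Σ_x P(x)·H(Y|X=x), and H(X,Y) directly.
H(X) = 1.4684 bits, H(Y|X) = 1.3895 bits, H(X,Y) = 2.8579 bits

Marginal of X (row sums):
  P(X=0) = 3/28 + 5/28 + 5/56 = 3/8
  P(X=1) = 5/56 + 1/4 + 1/8 = 13/28
  P(X=2) = 0 + 3/56 + 3/28 = 9/56
H(X) = -[(3/8)·log₂(3/8) + (13/28)·log₂(13/28) + (9/56)·log₂(9/56)]
  = 0.530639 + 0.513925 + 0.423873 = 1.4684 bits

H(Y|X) = Σ_x P(x)·H(Y|X=x):
  X=0: P(X=0) = 3/8, P(Y|X=0) = (2/7, 10/21, 5/21) → H(Y|X=0) = 1.519046
  X=1: P(X=1) = 13/28, P(Y|X=1) = (5/26, 7/13, 7/26) → H(Y|X=1) = 1.447975
  X=2: P(X=2) = 9/56, P(Y|X=2) = (0, 1/3, 2/3) → H(Y|X=2) = 0.918296
H(Y|X) = (3/8)·1.519046 + (13/28)·1.447975 + (9/56)·0.918296 = 1.3895 bits

H(X,Y) = -Σ_{x,y} P(x,y) log₂ P(x,y). Per-cell terms -P(x,y)·log₂P(x,y):
  X=0: 0.345256, 0.443826, 0.311199
  X=1: 0.311199, 0.500000, 0.375000
  X=2: 0.000000, 0.226200, 0.345256
  (cells with P = 0 contribute 0)
Sum of the 9 terms: H(X,Y) = 2.8579 bits

Chain rule check:
  H(X) + H(Y|X) = 1.4684 + 1.3895 = 2.8579 bits
  H(X,Y) = 2.8579 bits
✓ Chain rule verified.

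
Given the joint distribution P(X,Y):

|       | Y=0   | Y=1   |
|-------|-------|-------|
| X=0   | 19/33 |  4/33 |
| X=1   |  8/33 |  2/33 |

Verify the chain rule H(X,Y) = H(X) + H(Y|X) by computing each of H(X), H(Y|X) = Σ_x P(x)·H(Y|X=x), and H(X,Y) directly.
H(X) = 0.8850 bits, H(Y|X) = 0.6834 bits, H(X,Y) = 1.5683 bits

Marginal of X (row sums):
  P(X=0) = 19/33 + 4/33 = 23/33
  P(X=1) = 8/33 + 2/33 = 10/33
H(X) = -[(23/33)·log₂(23/33) + (10/33)·log₂(10/33)]
  = 0.3630 + 0.5220 = 0.8850 bits

H(Y|X) = Σ_x P(x)·H(Y|X=x):
  X=0: P(X=0) = 23/33, P(Y|X=0) = (19/23, 4/23) → H(Y|X=0) = 0.6666
  X=1: P(X=1) = 10/33, P(Y|X=1) = (4/5, 1/5) → H(Y|X=1) = 0.7219
H(Y|X) = (23/33)·0.6666 + (10/33)·0.7219 = 0.6834 bits

H(X,Y) = -Σ_{x,y} P(x,y) log₂ P(x,y). Per-cell terms -P(x,y)·log₂P(x,y):
  X=0: 0.4586, 0.3690
  X=1: 0.4956, 0.2451
Sum of the 4 terms: H(X,Y) = 1.5683 bits

Chain rule check:
  H(X) + H(Y|X) = 0.8850 + 0.6834 = 1.5684 bits
  H(X,Y) = 1.5683 bits
✓ Chain rule verified (Δ = 0.0001 is 4-dp rounding noise: each of the three values was rounded independently).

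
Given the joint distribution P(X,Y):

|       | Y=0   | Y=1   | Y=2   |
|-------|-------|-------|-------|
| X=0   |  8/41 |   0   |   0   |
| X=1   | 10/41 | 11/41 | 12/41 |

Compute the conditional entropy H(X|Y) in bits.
0.4351 bits

H(X|Y) = H(X,Y) - H(Y)

H(X,Y) = -Σ_{x,y} P(x,y) log₂ P(x,y). Per-cell terms -P(x,y)·log₂P(x,y):
  X=0: 0.4600, 0.0000, 0.0000
  X=1: 0.4965, 0.5093, 0.5188
  (cells with P = 0 contribute 0)
Sum of the 6 terms: H(X,Y) = 1.9846 bits

Marginal of Y (column sums):
  P(Y=0) = 8/41 + 10/41 = 18/41
  P(Y=1) = 0 + 11/41 = 11/41
  P(Y=2) = 0 + 12/41 = 12/41
H(Y) = -[(18/41)·log₂(18/41) + (11/41)·log₂(11/41) + (12/41)·log₂(12/41)]
  = 0.5214 + 0.5093 + 0.5188 = 1.5495 bits

H(X|Y) = H(X,Y) - H(Y) = 1.9846 - 1.5495 = 0.4351 bits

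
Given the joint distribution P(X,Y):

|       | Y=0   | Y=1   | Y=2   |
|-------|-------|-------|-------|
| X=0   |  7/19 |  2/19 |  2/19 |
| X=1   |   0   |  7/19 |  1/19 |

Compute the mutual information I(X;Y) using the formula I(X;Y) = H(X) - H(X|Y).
0.4750 bits

I(X;Y) = H(X) - H(X|Y)

Marginal of X (row sums):
  P(X=0) = 7/19 + 2/19 + 2/19 = 11/19
  P(X=1) = 0 + 7/19 + 1/19 = 8/19
H(X) = -[(11/19)·log₂(11/19) + (8/19)·log₂(8/19)]
  = 0.456498 + 0.525443 = 0.981941 bits

Marginal of Y (column sums):
  P(Y=0) = 7/19 + 0 = 7/19
  P(Y=1) = 2/19 + 7/19 = 9/19
  P(Y=2) = 2/19 + 1/19 = 3/19
H(X|Y) = Σ_y P(y)·H(X|Y=y):
  Y=0: P(Y=0) = 7/19, P(X|Y=0) = (1, 0) → H(X|Y=0) = 0.000000
  Y=1: P(Y=1) = 9/19, P(X|Y=1) = (2/9, 7/9) → H(X|Y=1) = 0.764205
  Y=2: P(Y=2) = 3/19, P(X|Y=2) = (2/3, 1/3) → H(X|Y=2) = 0.918296
H(X|Y) = (7/19)·0.000000 + (9/19)·0.764205 + (3/19)·0.918296 = 0.506986 bits

I(X;Y) = H(X) - H(X|Y) = 0.981941 - 0.506986 = 0.4750 bits

Cross-check via I(X;Y) = H(X) + H(Y) - H(X,Y): computing H(Y) from the column sums and H(X,Y) from the 6 cells in the same way gives H(Y) = 1.461838 bits and H(X,Y) = 1.968824 bits, so
I(X;Y) = 0.981941 + 1.461838 - 1.968824 = 0.4750 bits ✓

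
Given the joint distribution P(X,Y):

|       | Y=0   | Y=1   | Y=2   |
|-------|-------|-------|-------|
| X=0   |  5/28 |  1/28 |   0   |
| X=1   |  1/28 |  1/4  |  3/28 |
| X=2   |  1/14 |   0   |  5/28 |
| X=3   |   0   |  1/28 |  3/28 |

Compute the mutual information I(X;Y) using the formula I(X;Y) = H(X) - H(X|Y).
0.6139 bits

I(X;Y) = H(X) - H(X|Y)

Marginal of X (row sums):
  P(X=0) = 5/28 + 1/28 + 0 = 3/14
  P(X=1) = 1/28 + 1/4 + 3/28 = 11/28
  P(X=2) = 1/14 + 0 + 5/28 = 1/4
  P(X=3) = 0 + 1/28 + 3/28 = 1/7
H(X) = -[(3/14)·log₂(3/14) + (11/28)·log₂(11/28) + (1/4)·log₂(1/4) + (1/7)·log₂(1/7)]
  = 0.47623 + 0.52954 + 0.50000 + 0.40105 = 1.90682 bits

Marginal of Y (column sums):
  P(Y=0) = 5/28 + 1/28 + 1/14 + 0 = 2/7
  P(Y=1) = 1/28 + 1/4 + 0 + 1/28 = 9/28
  P(Y=2) = 0 + 3/28 + 5/28 + 3/28 = 11/28
H(X|Y) = Σ_y P(y)·H(X|Y=y):
  Y=0: P(Y=0) = 2/7, P(X|Y=0) = (5/8, 1/8, 1/4, 0) → H(X|Y=0) = 1.29879
  Y=1: P(Y=1) = 9/28, P(X|Y=1) = (1/9, 7/9, 0, 1/9) → H(X|Y=1) = 0.98643
  Y=2: P(Y=2) = 11/28, P(X|Y=2) = (0, 3/11, 5/11, 3/11) → H(X|Y=2) = 1.53948
H(X|Y) = (2/7)·1.29879 + (9/28)·0.98643 + (11/28)·1.53948 = 1.29295 bits

I(X;Y) = H(X) - H(X|Y) = 1.90682 - 1.29295 = 0.6139 bits

Cross-check via I(X;Y) = H(X) + H(Y) - H(X,Y): computing H(Y) from the column sums and H(X,Y) from the 12 cells in the same way gives H(Y) = 1.57225 bits and H(X,Y) = 2.86519 bits, so
I(X;Y) = 1.90682 + 1.57225 - 2.86519 = 0.6139 bits ✓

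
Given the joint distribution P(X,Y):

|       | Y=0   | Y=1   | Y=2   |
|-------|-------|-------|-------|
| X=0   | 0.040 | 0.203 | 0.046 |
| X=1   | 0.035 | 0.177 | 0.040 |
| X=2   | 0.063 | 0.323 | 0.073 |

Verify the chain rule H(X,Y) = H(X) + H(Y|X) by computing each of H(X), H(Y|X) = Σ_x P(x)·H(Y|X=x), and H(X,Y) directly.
H(X) = 1.5343 bits, H(Y|X) = 1.1735 bits, H(X,Y) = 2.7078 bits

Marginal of X (row sums):
  P(X=0) = 0.040 + 0.203 + 0.046 = 0.289
  P(X=1) = 0.035 + 0.177 + 0.040 = 0.252
  P(X=2) = 0.063 + 0.323 + 0.073 = 0.459
H(X) = -[0.289·log₂(0.289) + 0.252·log₂(0.252) + 0.459·log₂(0.459)]
  = 0.51756 + 0.50110 + 0.51566 = 1.5343 bits

H(Y|X) = Σ_x P(x)·H(Y|X=x):
  X=0: P(X=0) = 0.289, P(Y|X=0) = (40/289, 203/289, 46/289) → H(Y|X=0) = 1.17484
  X=1: P(X=1) = 0.252, P(Y|X=1) = (5/36, 59/84, 10/63) → H(Y|X=1) = 1.17503
  X=2: P(X=2) = 0.459, P(Y|X=2) = (7/51, 19/27, 73/459) → H(Y|X=2) = 1.17186
H(Y|X) = 0.289·1.17484 + 0.252·1.17503 + 0.459·1.17186 = 1.1735 bits

H(X,Y) = -Σ_{x,y} P(x,y) log₂ P(x,y). Per-cell terms -P(x,y)·log₂P(x,y):
  X=0: 0.18575, 0.46699, 0.20434
  X=1: 0.16928, 0.44218, 0.18575
  X=2: 0.25128, 0.52662, 0.27565
Sum of the 9 terms: H(X,Y) = 2.7078 bits

Chain rule check:
  H(X) + H(Y|X) = 1.5343 + 1.1735 = 2.7078 bits
  H(X,Y) = 2.7078 bits
✓ Chain rule verified.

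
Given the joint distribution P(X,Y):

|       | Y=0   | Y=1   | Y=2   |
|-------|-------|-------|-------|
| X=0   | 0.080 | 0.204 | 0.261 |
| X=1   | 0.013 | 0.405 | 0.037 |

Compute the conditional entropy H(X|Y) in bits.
0.7758 bits

H(X|Y) = H(X,Y) - H(Y)

H(X,Y) = -Σ_{x,y} P(x,y) log₂ P(x,y). Per-cell terms -P(x,y)·log₂P(x,y):
  X=0: 0.29151, 0.46785, 0.50579
  X=1: 0.08145, 0.52812, 0.17598
Sum of the 6 terms: H(X,Y) = 2.0507 bits

Marginal of Y (column sums):
  P(Y=0) = 0.080 + 0.013 = 0.093
  P(Y=1) = 0.204 + 0.405 = 0.609
  P(Y=2) = 0.261 + 0.037 = 0.298
H(Y) = -[0.093·log₂(0.093) + 0.609·log₂(0.609) + 0.298·log₂(0.298)]
  = 0.31868 + 0.43573 + 0.52049 = 1.2749 bits

H(X|Y) = H(X,Y) - H(Y) = 2.0507 - 1.2749 = 0.7758 bits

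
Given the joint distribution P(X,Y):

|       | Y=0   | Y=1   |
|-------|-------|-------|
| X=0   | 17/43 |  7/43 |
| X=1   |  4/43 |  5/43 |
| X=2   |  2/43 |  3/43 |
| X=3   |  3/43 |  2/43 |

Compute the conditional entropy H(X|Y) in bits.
1.6149 bits

H(X|Y) = H(X,Y) - H(Y)

H(X,Y) = -Σ_{x,y} P(x,y) log₂ P(x,y). Per-cell terms -P(x,y)·log₂P(x,y):
  X=0: 0.5293, 0.4263
  X=1: 0.3187, 0.3610
  X=2: 0.2059, 0.2680
  X=3: 0.2680, 0.2059
Sum of the 8 terms: H(X,Y) = 2.5831 bits

Marginal of Y (column sums):
  P(Y=0) = 17/43 + 4/43 + 2/43 + 3/43 = 26/43
  P(Y=1) = 7/43 + 5/43 + 3/43 + 2/43 = 17/43
H(Y) = -[(26/43)·log₂(26/43) + (17/43)·log₂(17/43)]
  = 0.4389 + 0.5293 = 0.9682 bits

H(X|Y) = H(X,Y) - H(Y) = 2.5831 - 0.9682 = 1.6149 bits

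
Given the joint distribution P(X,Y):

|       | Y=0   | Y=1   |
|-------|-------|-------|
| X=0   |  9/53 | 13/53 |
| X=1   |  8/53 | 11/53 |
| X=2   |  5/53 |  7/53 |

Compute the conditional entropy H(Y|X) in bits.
0.9790 bits

H(Y|X) = H(X,Y) - H(X)

H(X,Y) = -Σ_{x,y} P(x,y) log₂ P(x,y). Per-cell terms -P(x,y)·log₂P(x,y):
  X=0: 0.4344, 0.4973
  X=1: 0.4118, 0.4708
  X=2: 0.3213, 0.3857
Sum of the 6 terms: H(X,Y) = 2.5213 bits

Marginal of X (row sums):
  P(X=0) = 9/53 + 13/53 = 22/53
  P(X=1) = 8/53 + 11/53 = 19/53
  P(X=2) = 5/53 + 7/53 = 12/53
H(X) = -[(22/53)·log₂(22/53) + (19/53)·log₂(19/53) + (12/53)·log₂(12/53)]
  = 0.5265 + 0.5306 + 0.4852 = 1.5423 bits

H(Y|X) = H(X,Y) - H(X) = 2.5213 - 1.5423 = 0.9790 bits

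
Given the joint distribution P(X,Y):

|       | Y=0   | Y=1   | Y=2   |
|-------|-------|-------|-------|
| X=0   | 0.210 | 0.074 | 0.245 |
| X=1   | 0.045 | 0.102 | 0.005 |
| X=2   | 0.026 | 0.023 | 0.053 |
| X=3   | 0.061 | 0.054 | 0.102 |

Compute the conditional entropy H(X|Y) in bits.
1.5604 bits

H(X|Y) = H(X,Y) - H(Y)

H(X,Y) = -Σ_{x,y} P(x,y) log₂ P(x,y). Per-cell terms -P(x,y)·log₂P(x,y):
  X=0: 0.47282, 0.27797, 0.49714
  X=1: 0.20133, 0.33592, 0.03822
  X=2: 0.13690, 0.12517, 0.22461
  X=3: 0.24614, 0.22739, 0.33592
Sum of the 12 terms: H(X,Y) = 3.11953 bits

Marginal of Y (column sums):
  P(Y=0) = 0.210 + 0.045 + 0.026 + 0.061 = 0.342
  P(Y=1) = 0.074 + 0.102 + 0.023 + 0.054 = 0.253
  P(Y=2) = 0.245 + 0.005 + 0.053 + 0.102 = 0.405
H(Y) = -[0.342·log₂(0.342) + 0.253·log₂(0.253) + 0.405·log₂(0.405)]
  = 0.52939 + 0.50165 + 0.52812 = 1.55916 bits

H(X|Y) = H(X,Y) - H(Y) = 3.11953 - 1.55916 = 1.5604 bits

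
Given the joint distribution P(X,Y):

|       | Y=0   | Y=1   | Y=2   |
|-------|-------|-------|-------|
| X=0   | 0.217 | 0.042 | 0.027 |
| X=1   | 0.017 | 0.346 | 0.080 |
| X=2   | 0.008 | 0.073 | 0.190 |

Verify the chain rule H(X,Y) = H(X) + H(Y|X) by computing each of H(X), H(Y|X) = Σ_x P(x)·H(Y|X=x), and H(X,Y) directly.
H(X) = 1.5473 bits, H(Y|X) = 0.9716 bits, H(X,Y) = 2.5189 bits

Marginal of X (row sums):
  P(X=0) = 0.217 + 0.042 + 0.027 = 0.286
  P(X=1) = 0.017 + 0.346 + 0.080 = 0.443
  P(X=2) = 0.008 + 0.073 + 0.190 = 0.271
H(X) = -[0.286·log₂(0.286) + 0.443·log₂(0.443) + 0.271·log₂(0.271)]
  = 0.51649 + 0.52036 + 0.51047 = 1.5473 bits

H(Y|X) = Σ_x P(x)·H(Y|X=x):
  X=0: P(X=0) = 0.286, P(Y|X=0) = (217/286, 21/143, 27/286) → H(Y|X=0) = 1.03010
  X=1: P(X=1) = 0.443, P(Y|X=1) = (17/443, 346/443, 80/443) → H(Y|X=1) = 0.90488
  X=2: P(X=2) = 0.271, P(Y|X=2) = (8/271, 73/271, 190/271) → H(Y|X=2) = 1.01894
H(Y|X) = 0.286·1.03010 + 0.443·0.90488 + 0.271·1.01894 = 0.9716 bits

H(X,Y) = -Σ_{x,y} P(x,y) log₂ P(x,y). Per-cell terms -P(x,y)·log₂P(x,y):
  X=0: 0.47832, 0.19209, 0.14069
  X=1: 0.09993, 0.52978, 0.29151
  X=2: 0.05573, 0.27565, 0.45523
Sum of the 9 terms: H(X,Y) = 2.5189 bits

Chain rule check:
  H(X) + H(Y|X) = 1.5473 + 0.9716 = 2.5189 bits
  H(X,Y) = 2.5189 bits
✓ Chain rule verified.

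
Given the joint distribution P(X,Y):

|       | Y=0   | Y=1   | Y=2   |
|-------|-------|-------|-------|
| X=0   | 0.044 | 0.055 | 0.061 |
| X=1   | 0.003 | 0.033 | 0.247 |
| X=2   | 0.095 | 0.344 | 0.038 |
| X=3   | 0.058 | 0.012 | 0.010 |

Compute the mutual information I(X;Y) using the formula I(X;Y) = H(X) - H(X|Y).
0.4811 bits

I(X;Y) = H(X) - H(X|Y)

Marginal of X (row sums):
  P(X=0) = 0.044 + 0.055 + 0.061 = 0.160
  P(X=1) = 0.003 + 0.033 + 0.247 = 0.283
  P(X=2) = 0.095 + 0.344 + 0.038 = 0.477
  P(X=3) = 0.058 + 0.012 + 0.010 = 0.080
H(X) = -[0.160·log₂(0.160) + 0.283·log₂(0.283) + 0.477·log₂(0.477) + 0.080·log₂(0.080)]
  = 0.423017 + 0.515379 + 0.509407 + 0.291508 = 1.73931 bits

Marginal of Y (column sums):
  P(Y=0) = 0.044 + 0.003 + 0.095 + 0.058 = 0.200
  P(Y=1) = 0.055 + 0.033 + 0.344 + 0.012 = 0.444
  P(Y=2) = 0.061 + 0.247 + 0.038 + 0.010 = 0.356
H(X|Y) = Σ_y P(y)·H(X|Y=y):
  Y=0: P(Y=0) = 0.200, P(X|Y=0) = (11/50, 3/200, 19/40, 29/100) → H(X|Y=0) = 1.599511
  Y=1: P(Y=1) = 0.444, P(X|Y=1) = (55/444, 11/148, 86/111, 1/37) → H(X|Y=1) = 1.077987
  Y=2: P(Y=2) = 0.356, P(X|Y=2) = (61/356, 247/356, 19/178, 5/178) → H(X|Y=2) = 1.291289
H(X|Y) = 0.200·1.599511 + 0.444·1.077987 + 0.356·1.291289 = 1.25823 bits

I(X;Y) = H(X) - H(X|Y) = 1.73931 - 1.25823 = 0.4811 bits

Cross-check via I(X;Y) = H(X) + H(Y) - H(X,Y): computing H(Y) from the column sums and H(X,Y) from the 12 cells in the same way gives H(Y) = 1.51493 bits and H(X,Y) = 2.77316 bits, so
I(X;Y) = 1.73931 + 1.51493 - 2.77316 = 0.4811 bits ✓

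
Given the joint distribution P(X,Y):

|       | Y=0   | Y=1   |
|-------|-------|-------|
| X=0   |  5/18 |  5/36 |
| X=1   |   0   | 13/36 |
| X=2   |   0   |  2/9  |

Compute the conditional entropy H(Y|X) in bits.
0.3826 bits

H(Y|X) = H(X,Y) - H(X)

H(X,Y) = -Σ_{x,y} P(x,y) log₂ P(x,y). Per-cell terms -P(x,y)·log₂P(x,y):
  X=0: 0.5133, 0.3956
  X=1: 0.0000, 0.5306
  X=2: 0.0000, 0.4822
  (cells with P = 0 contribute 0)
Sum of the 6 terms: H(X,Y) = 1.9217 bits

Marginal of X (row sums):
  P(X=0) = 5/18 + 5/36 = 5/12
  P(X=1) = 0 + 13/36 = 13/36
  P(X=2) = 0 + 2/9 = 2/9
H(X) = -[(5/12)·log₂(5/12) + (13/36)·log₂(13/36) + (2/9)·log₂(2/9)]
  = 0.5263 + 0.5306 + 0.4822 = 1.5391 bits

H(Y|X) = H(X,Y) - H(X) = 1.9217 - 1.5391 = 0.3826 bits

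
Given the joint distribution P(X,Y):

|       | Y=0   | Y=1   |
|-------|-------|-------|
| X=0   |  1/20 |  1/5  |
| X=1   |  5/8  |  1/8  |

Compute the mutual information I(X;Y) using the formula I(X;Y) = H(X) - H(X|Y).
0.2417 bits

I(X;Y) = H(X) - H(X|Y)

Marginal of X (row sums):
  P(X=0) = 1/20 + 1/5 = 1/4
  P(X=1) = 5/8 + 1/8 = 3/4
H(X) = -[(1/4)·log₂(1/4) + (3/4)·log₂(3/4)]
  = 0.50000 + 0.31128 = 0.81128 bits

Marginal of Y (column sums):
  P(Y=0) = 1/20 + 5/8 = 27/40
  P(Y=1) = 1/5 + 1/8 = 13/40
H(X|Y) = Σ_y P(y)·H(X|Y=y):
  Y=0: P(Y=0) = 27/40, P(X|Y=0) = (2/27, 25/27) → H(X|Y=0) = 0.38095
  Y=1: P(Y=1) = 13/40, P(X|Y=1) = (8/13, 5/13) → H(X|Y=1) = 0.96124
H(X|Y) = (27/40)·0.38095 + (13/40)·0.96124 = 0.56954 bits

I(X;Y) = H(X) - H(X|Y) = 0.81128 - 0.56954 = 0.2417 bits

Cross-check via I(X;Y) = H(X) + H(Y) - H(X,Y): computing H(Y) from the column sums and H(X,Y) from the 4 cells in the same way gives H(Y) = 0.90974 bits and H(X,Y) = 1.47928 bits, so
I(X;Y) = 0.81128 + 0.90974 - 1.47928 = 0.2417 bits ✓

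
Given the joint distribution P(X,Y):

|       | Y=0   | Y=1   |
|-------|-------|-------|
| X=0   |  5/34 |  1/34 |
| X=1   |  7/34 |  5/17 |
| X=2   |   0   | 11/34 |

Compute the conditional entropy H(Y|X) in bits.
0.6034 bits

H(Y|X) = H(X,Y) - H(X)

H(X,Y) = -Σ_{x,y} P(x,y) log₂ P(x,y). Per-cell terms -P(x,y)·log₂P(x,y):
  X=0: 0.406696, 0.149631
  X=1: 0.469434, 0.519275
  X=2: 0.000000, 0.526716
  (cells with P = 0 contribute 0)
Sum of the 6 terms: H(X,Y) = 2.07175 bits

Marginal of X (row sums):
  P(X=0) = 5/34 + 1/34 = 3/17
  P(X=1) = 7/34 + 5/17 = 1/2
  P(X=2) = 0 + 11/34 = 11/34
H(X) = -[(3/17)·log₂(3/17) + (1/2)·log₂(1/2) + (11/34)·log₂(11/34)]
  = 0.441618 + 0.500000 + 0.526716 = 1.46833 bits

H(Y|X) = H(X,Y) - H(X) = 2.07175 - 1.46833 = 0.6034 bits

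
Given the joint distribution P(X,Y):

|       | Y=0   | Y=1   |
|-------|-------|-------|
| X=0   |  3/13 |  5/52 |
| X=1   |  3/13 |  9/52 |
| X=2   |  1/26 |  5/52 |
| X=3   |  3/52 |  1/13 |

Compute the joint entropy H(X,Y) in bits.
2.7669 bits

H(X,Y) = -Σ_{x,y} P(x,y) log₂ P(x,y). Per-cell terms -P(x,y)·log₂P(x,y):
  X=0: 0.48819, 0.32486
  X=1: 0.48819, 0.43797
  X=2: 0.18079, 0.32486
  X=3: 0.23743, 0.28465
Sum of the 8 terms: H(X,Y) = 2.7669 bits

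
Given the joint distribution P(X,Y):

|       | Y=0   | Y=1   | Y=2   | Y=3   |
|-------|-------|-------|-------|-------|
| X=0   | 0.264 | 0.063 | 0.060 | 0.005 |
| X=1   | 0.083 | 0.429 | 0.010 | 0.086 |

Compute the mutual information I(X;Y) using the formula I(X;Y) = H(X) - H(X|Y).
0.3497 bits

I(X;Y) = H(X) - H(X|Y)

Marginal of X (row sums):
  P(X=0) = 0.264 + 0.063 + 0.060 + 0.005 = 0.392
  P(X=1) = 0.083 + 0.429 + 0.010 + 0.086 = 0.608
H(X) = -[0.392·log₂(0.392) + 0.608·log₂(0.608)]
  = 0.5296 + 0.4365 = 0.9661 bits

Marginal of Y (column sums):
  P(Y=0) = 0.264 + 0.083 = 0.347
  P(Y=1) = 0.063 + 0.429 = 0.492
  P(Y=2) = 0.060 + 0.010 = 0.070
  P(Y=3) = 0.005 + 0.086 = 0.091
H(X|Y) = Σ_y P(y)·H(X|Y=y):
  Y=0: P(Y=0) = 0.347, P(X|Y=0) = (264/347, 83/347) → H(X|Y=0) = 0.7937
  Y=1: P(Y=1) = 0.492, P(X|Y=1) = (21/164, 143/164) → H(X|Y=1) = 0.5521
  Y=2: P(Y=2) = 0.070, P(X|Y=2) = (6/7, 1/7) → H(X|Y=2) = 0.5917
  Y=3: P(Y=3) = 0.091, P(X|Y=3) = (5/91, 86/91) → H(X|Y=3) = 0.3070
H(X|Y) = 0.347·0.7937 + 0.492·0.5521 + 0.070·0.5917 + 0.091·0.3070 = 0.6164 bits

I(X;Y) = H(X) - H(X|Y) = 0.9661 - 0.6164 = 0.3497 bits

Cross-check via I(X;Y) = H(X) + H(Y) - H(X,Y): computing H(Y) from the column sums and H(X,Y) from the 8 cells in the same way gives H(Y) = 1.6165 bits and H(X,Y) = 2.2329 bits, so
I(X;Y) = 0.9661 + 1.6165 - 2.2329 = 0.3497 bits ✓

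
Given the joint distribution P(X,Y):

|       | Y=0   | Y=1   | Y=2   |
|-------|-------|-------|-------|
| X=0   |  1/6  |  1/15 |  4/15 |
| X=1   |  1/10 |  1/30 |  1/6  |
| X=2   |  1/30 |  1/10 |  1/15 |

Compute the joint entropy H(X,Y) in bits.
2.8826 bits

H(X,Y) = -Σ_{x,y} P(x,y) log₂ P(x,y). Per-cell terms -P(x,y)·log₂P(x,y):
  X=0: 0.43083, 0.26046, 0.50850
  X=1: 0.33219, 0.16356, 0.43083
  X=2: 0.16356, 0.33219, 0.26046
Sum of the 9 terms: H(X,Y) = 2.8826 bits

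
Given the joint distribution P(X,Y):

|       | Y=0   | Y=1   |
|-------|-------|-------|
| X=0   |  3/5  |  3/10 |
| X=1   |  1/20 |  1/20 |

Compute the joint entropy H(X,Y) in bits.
1.3955 bits

H(X,Y) = -Σ_{x,y} P(x,y) log₂ P(x,y). Per-cell terms -P(x,y)·log₂P(x,y):
  X=0: 0.4422, 0.5211
  X=1: 0.2161, 0.2161
Sum of the 4 terms: H(X,Y) = 1.3955 bits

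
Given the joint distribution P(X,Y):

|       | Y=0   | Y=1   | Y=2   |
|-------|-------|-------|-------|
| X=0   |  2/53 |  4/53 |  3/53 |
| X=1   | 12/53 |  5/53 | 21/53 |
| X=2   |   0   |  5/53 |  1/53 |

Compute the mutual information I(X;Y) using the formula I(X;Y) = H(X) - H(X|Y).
0.2009 bits

I(X;Y) = H(X) - H(X|Y)

Marginal of X (row sums):
  P(X=0) = 2/53 + 4/53 + 3/53 = 9/53
  P(X=1) = 12/53 + 5/53 + 21/53 = 38/53
  P(X=2) = 0 + 5/53 + 1/53 = 6/53
H(X) = -[(9/53)·log₂(9/53) + (38/53)·log₂(38/53) + (6/53)·log₂(6/53)]
  = 0.4344 + 0.3441 + 0.3558 = 1.1343 bits

Marginal of Y (column sums):
  P(Y=0) = 2/53 + 12/53 + 0 = 14/53
  P(Y=1) = 4/53 + 5/53 + 5/53 = 14/53
  P(Y=2) = 3/53 + 21/53 + 1/53 = 25/53
H(X|Y) = Σ_y P(y)·H(X|Y=y):
  Y=0: P(Y=0) = 14/53, P(X|Y=0) = (1/7, 6/7, 0) → H(X|Y=0) = 0.5917
  Y=1: P(Y=1) = 14/53, P(X|Y=1) = (2/7, 5/14, 5/14) → H(X|Y=1) = 1.5774
  Y=2: P(Y=2) = 25/53, P(X|Y=2) = (3/25, 21/25, 1/25) → H(X|Y=2) = 0.7641
H(X|Y) = (14/53)·0.5917 + (14/53)·1.5774 + (25/53)·0.7641 = 0.9334 bits

I(X;Y) = H(X) - H(X|Y) = 1.1343 - 0.9334 = 0.2009 bits

Cross-check via I(X;Y) = H(X) + H(Y) - H(X,Y): computing H(Y) from the column sums and H(X,Y) from the 9 cells in the same way gives H(Y) = 1.5260 bits and H(X,Y) = 2.4594 bits, so
I(X;Y) = 1.1343 + 1.5260 - 2.4594 = 0.2009 bits ✓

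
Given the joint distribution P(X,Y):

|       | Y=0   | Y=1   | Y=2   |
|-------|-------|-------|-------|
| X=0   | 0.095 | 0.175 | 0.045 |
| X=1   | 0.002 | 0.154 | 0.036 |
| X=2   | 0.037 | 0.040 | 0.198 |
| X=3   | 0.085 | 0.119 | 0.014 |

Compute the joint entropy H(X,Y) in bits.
3.1485 bits

H(X,Y) = -Σ_{x,y} P(x,y) log₂ P(x,y). Per-cell terms -P(x,y)·log₂P(x,y):
  X=0: 0.3226, 0.4401, 0.2013
  X=1: 0.0179, 0.4156, 0.1727
  X=2: 0.1760, 0.1858, 0.4626
  X=3: 0.3023, 0.3654, 0.0862
Sum of the 12 terms: H(X,Y) = 3.1485 bits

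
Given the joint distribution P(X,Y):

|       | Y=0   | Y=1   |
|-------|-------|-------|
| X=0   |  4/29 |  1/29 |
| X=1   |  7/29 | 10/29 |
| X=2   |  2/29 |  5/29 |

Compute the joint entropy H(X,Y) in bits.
2.2897 bits

H(X,Y) = -Σ_{x,y} P(x,y) log₂ P(x,y). Per-cell terms -P(x,y)·log₂P(x,y):
  X=0: 0.39420, 0.16752
  X=1: 0.49498, 0.52967
  X=2: 0.26607, 0.43725
Sum of the 6 terms: H(X,Y) = 2.2897 bits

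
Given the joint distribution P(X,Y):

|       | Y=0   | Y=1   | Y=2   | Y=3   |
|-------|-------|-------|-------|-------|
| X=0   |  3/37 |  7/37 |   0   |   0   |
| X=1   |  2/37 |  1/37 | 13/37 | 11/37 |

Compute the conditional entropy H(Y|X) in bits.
1.3253 bits

H(Y|X) = H(X,Y) - H(X)

H(X,Y) = -Σ_{x,y} P(x,y) log₂ P(x,y). Per-cell terms -P(x,y)·log₂P(x,y):
  X=0: 0.293878, 0.454451, 0.000000, 0.000000
  X=1: 0.227538, 0.140796, 0.530194, 0.520277
  (cells with P = 0 contribute 0)
Sum of the 8 terms: H(X,Y) = 2.16713 bits

Marginal of X (row sums):
  P(X=0) = 3/37 + 7/37 + 0 + 0 = 10/37
  P(X=1) = 2/37 + 1/37 + 13/37 + 11/37 = 27/37
H(X) = -[(10/37)·log₂(10/37) + (27/37)·log₂(27/37)]
  = 0.510142 + 0.331710 = 0.84185 bits

H(Y|X) = H(X,Y) - H(X) = 2.16713 - 0.84185 = 1.3253 bits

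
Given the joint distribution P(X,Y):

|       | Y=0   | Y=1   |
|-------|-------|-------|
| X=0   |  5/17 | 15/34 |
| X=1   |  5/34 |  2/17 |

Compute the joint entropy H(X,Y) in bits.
1.8100 bits

H(X,Y) = -Σ_{x,y} P(x,y) log₂ P(x,y). Per-cell terms -P(x,y)·log₂P(x,y):
  X=0: 0.5193, 0.5208
  X=1: 0.4067, 0.3632
Sum of the 4 terms: H(X,Y) = 1.8100 bits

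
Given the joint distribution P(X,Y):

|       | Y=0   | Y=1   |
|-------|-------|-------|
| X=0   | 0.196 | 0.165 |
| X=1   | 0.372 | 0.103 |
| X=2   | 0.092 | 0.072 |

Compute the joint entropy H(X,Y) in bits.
2.3482 bits

H(X,Y) = -Σ_{x,y} P(x,y) log₂ P(x,y). Per-cell terms -P(x,y)·log₂P(x,y):
  X=0: 0.4608, 0.4289
  X=1: 0.5307, 0.3378
  X=2: 0.3167, 0.2733
Sum of the 6 terms: H(X,Y) = 2.3482 bits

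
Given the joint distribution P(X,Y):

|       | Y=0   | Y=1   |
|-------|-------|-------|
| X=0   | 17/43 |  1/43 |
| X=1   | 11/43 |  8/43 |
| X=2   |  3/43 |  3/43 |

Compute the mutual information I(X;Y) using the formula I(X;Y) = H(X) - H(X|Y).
0.1512 bits

I(X;Y) = H(X) - H(X|Y)

Marginal of X (row sums):
  P(X=0) = 17/43 + 1/43 = 18/43
  P(X=1) = 11/43 + 8/43 = 19/43
  P(X=2) = 3/43 + 3/43 = 6/43
H(X) = -[(18/43)·log₂(18/43) + (19/43)·log₂(19/43) + (6/43)·log₂(6/43)]
  = 0.52591 + 0.52066 + 0.39646 = 1.4430 bits

Marginal of Y (column sums):
  P(Y=0) = 17/43 + 11/43 + 3/43 = 31/43
  P(Y=1) = 1/43 + 8/43 + 3/43 = 12/43
H(X|Y) = Σ_y P(y)·H(X|Y=y):
  Y=0: P(Y=0) = 31/43, P(X|Y=0) = (17/31, 11/31, 3/31) → H(X|Y=0) = 1.33176
  Y=1: P(Y=1) = 12/43, P(X|Y=1) = (1/12, 2/3, 1/4) → H(X|Y=1) = 1.18872
H(X|Y) = (31/43)·1.33176 + (12/43)·1.18872 = 1.2918 bits

I(X;Y) = H(X) - H(X|Y) = 1.4430 - 1.2918 = 0.1512 bits

Cross-check via I(X;Y) = H(X) + H(Y) - H(X,Y): computing H(Y) from the column sums and H(X,Y) from the 6 cells in the same way gives H(Y) = 0.8542 bits and H(X,Y) = 2.1460 bits, so
I(X;Y) = 1.4430 + 0.8542 - 2.1460 = 0.1512 bits ✓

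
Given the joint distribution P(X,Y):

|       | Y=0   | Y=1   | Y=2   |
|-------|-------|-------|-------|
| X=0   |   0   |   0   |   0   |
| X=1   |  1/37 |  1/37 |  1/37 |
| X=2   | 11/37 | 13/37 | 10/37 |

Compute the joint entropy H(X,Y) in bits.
1.9830 bits

H(X,Y) = -Σ_{x,y} P(x,y) log₂ P(x,y). Per-cell terms -P(x,y)·log₂P(x,y):
  X=0: 0.0000, 0.0000, 0.0000
  X=1: 0.1408, 0.1408, 0.1408
  X=2: 0.5203, 0.5302, 0.5101
  (cells with P = 0 contribute 0)
Sum of the 9 terms: H(X,Y) = 1.9830 bits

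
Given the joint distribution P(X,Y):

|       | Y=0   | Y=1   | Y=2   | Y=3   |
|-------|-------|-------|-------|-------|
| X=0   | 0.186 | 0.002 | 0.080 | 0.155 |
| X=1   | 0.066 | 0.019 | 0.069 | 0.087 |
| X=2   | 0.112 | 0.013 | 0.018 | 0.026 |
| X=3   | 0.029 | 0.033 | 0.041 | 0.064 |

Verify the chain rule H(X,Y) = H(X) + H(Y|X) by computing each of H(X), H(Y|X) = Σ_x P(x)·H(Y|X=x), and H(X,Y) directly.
H(X) = 1.8845 bits, H(Y|X) = 1.6630 bits, H(X,Y) = 3.5475 bits

Marginal of X (row sums):
  P(X=0) = 0.186 + 0.002 + 0.080 + 0.155 = 0.423
  P(X=1) = 0.066 + 0.019 + 0.069 + 0.087 = 0.241
  P(X=2) = 0.112 + 0.013 + 0.018 + 0.026 = 0.169
  P(X=3) = 0.029 + 0.033 + 0.041 + 0.064 = 0.167
H(X) = -[0.423·log₂(0.423) + 0.241·log₂(0.241) + 0.169·log₂(0.169) + 0.167·log₂(0.167)]
  = 0.52506 + 0.49475 + 0.43347 + 0.43121 = 1.8845 bits

H(Y|X) = Σ_x P(x)·H(Y|X=x):
  X=0: P(X=0) = 0.423, P(Y|X=0) = (62/141, 2/423, 80/423, 155/423) → H(Y|X=0) = 1.54287
  X=1: P(X=1) = 0.241, P(Y|X=1) = (66/241, 19/241, 69/241, 87/241) → H(Y|X=1) = 1.84789
  X=2: P(X=2) = 0.169, P(Y|X=2) = (112/169, 1/13, 18/169, 2/13) → H(Y|X=2) = 1.43757
  X=3: P(X=3) = 0.167, P(Y|X=3) = (29/167, 33/167, 41/167, 64/167) → H(Y|X=3) = 1.92858
H(Y|X) = 0.423·1.54287 + 0.241·1.84789 + 0.169·1.43757 + 0.167·1.92858 = 1.6630 bits

H(X,Y) = -Σ_{x,y} P(x,y) log₂ P(x,y). Per-cell terms -P(x,y)·log₂P(x,y):
  X=0: 0.45135, 0.01793, 0.29151, 0.41690
  X=1: 0.25881, 0.10864, 0.26615, 0.30649
  X=2: 0.35374, 0.08145, 0.10433, 0.13690
  X=3: 0.14813, 0.16241, 0.18894, 0.25381
Sum of the 16 terms: H(X,Y) = 3.5475 bits

Chain rule check:
  H(X) + H(Y|X) = 1.8845 + 1.6630 = 3.5475 bits
  H(X,Y) = 3.5475 bits
✓ Chain rule verified.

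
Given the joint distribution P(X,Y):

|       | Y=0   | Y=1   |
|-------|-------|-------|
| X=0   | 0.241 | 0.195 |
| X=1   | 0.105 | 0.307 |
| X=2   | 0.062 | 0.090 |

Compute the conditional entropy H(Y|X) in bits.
0.9181 bits

H(Y|X) = H(X,Y) - H(X)

H(X,Y) = -Σ_{x,y} P(x,y) log₂ P(x,y). Per-cell terms -P(x,y)·log₂P(x,y):
  X=0: 0.494748, 0.459899
  X=1: 0.341412, 0.523033
  X=2: 0.248718, 0.312654
Sum of the 6 terms: H(X,Y) = 2.38046 bits

Marginal of X (row sums):
  P(X=0) = 0.241 + 0.195 = 0.436
  P(X=1) = 0.105 + 0.307 = 0.412
  P(X=2) = 0.062 + 0.090 = 0.152
H(X) = -[0.436·log₂(0.436) + 0.412·log₂(0.412) + 0.152·log₂(0.152)]
  = 0.522154 + 0.527065 + 0.413114 = 1.46233 bits

H(Y|X) = H(X,Y) - H(X) = 2.38046 - 1.46233 = 0.9181 bits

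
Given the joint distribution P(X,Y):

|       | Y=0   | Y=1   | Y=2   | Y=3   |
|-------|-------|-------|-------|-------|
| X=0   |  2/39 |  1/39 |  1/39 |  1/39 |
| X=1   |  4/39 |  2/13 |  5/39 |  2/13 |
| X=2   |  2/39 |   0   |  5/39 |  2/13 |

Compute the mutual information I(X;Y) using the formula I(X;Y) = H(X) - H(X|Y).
0.1568 bits

I(X;Y) = H(X) - H(X|Y)

Marginal of X (row sums):
  P(X=0) = 2/39 + 1/39 + 1/39 + 1/39 = 5/39
  P(X=1) = 4/39 + 2/13 + 5/39 + 2/13 = 7/13
  P(X=2) = 2/39 + 0 + 5/39 + 2/13 = 1/3
H(X) = -[(5/39)·log₂(5/39) + (7/13)·log₂(7/13) + (1/3)·log₂(1/3)]
  = 0.379933 + 0.480892 + 0.528321 = 1.38915 bits

Marginal of Y (column sums):
  P(Y=0) = 2/39 + 4/39 + 2/39 = 8/39
  P(Y=1) = 1/39 + 2/13 + 0 = 7/39
  P(Y=2) = 1/39 + 5/39 + 5/39 = 11/39
  P(Y=3) = 1/39 + 2/13 + 2/13 = 1/3
H(X|Y) = Σ_y P(y)·H(X|Y=y):
  Y=0: P(Y=0) = 8/39, P(X|Y=0) = (1/4, 1/2, 1/4) → H(X|Y=0) = 1.500000
  Y=1: P(Y=1) = 7/39, P(X|Y=1) = (1/7, 6/7, 0) → H(X|Y=1) = 0.591673
  Y=2: P(Y=2) = 11/39, P(X|Y=2) = (1/11, 5/11, 5/11) → H(X|Y=2) = 1.348588
  Y=3: P(Y=3) = 1/3, P(X|Y=3) = (1/13, 6/13, 6/13) → H(X|Y=3) = 1.314320
H(X|Y) = (8/39)·1.500000 + (7/39)·0.591673 + (11/39)·1.348588 + (1/3)·1.314320 = 1.23237 bits

I(X;Y) = H(X) - H(X|Y) = 1.38915 - 1.23237 = 0.1568 bits

Cross-check via I(X;Y) = H(X) + H(Y) - H(X,Y): computing H(Y) from the column sums and H(X,Y) from the 12 cells in the same way gives H(Y) = 1.95692 bits and H(X,Y) = 3.18928 bits, so
I(X;Y) = 1.38915 + 1.95692 - 3.18928 = 0.1568 bits ✓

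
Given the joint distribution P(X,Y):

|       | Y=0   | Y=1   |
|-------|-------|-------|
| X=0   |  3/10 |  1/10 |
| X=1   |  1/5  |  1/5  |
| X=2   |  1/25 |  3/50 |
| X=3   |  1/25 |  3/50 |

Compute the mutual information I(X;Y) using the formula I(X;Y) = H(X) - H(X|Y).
0.0628 bits

I(X;Y) = H(X) - H(X|Y)

Marginal of X (row sums):
  P(X=0) = 3/10 + 1/10 = 2/5
  P(X=1) = 1/5 + 1/5 = 2/5
  P(X=2) = 1/25 + 3/50 = 1/10
  P(X=3) = 1/25 + 3/50 = 1/10
H(X) = -[(2/5)·log₂(2/5) + (2/5)·log₂(2/5) + (1/10)·log₂(1/10) + (1/10)·log₂(1/10)]
  = 0.5287712 + 0.5287712 + 0.3321928 + 0.3321928 = 1.721928 bits

Marginal of Y (column sums):
  P(Y=0) = 3/10 + 1/5 + 1/25 + 1/25 = 29/50
  P(Y=1) = 1/10 + 1/5 + 3/50 + 3/50 = 21/50
H(X|Y) = Σ_y P(y)·H(X|Y=y):
  Y=0: P(Y=0) = 29/50, P(X|Y=0) = (15/29, 10/29, 2/29, 2/29) → H(X|Y=0) = 1.5537520
  Y=1: P(Y=1) = 21/50, P(X|Y=1) = (5/21, 10/21, 1/7, 1/7) → H(X|Y=1) = 1.8047605
H(X|Y) = (29/50)·1.5537520 + (21/50)·1.8047605 = 1.659176 bits

I(X;Y) = H(X) - H(X|Y) = 1.721928 - 1.659176 = 0.0628 bits

Cross-check via I(X;Y) = H(X) + H(Y) - H(X,Y): computing H(Y) from the column sums and H(X,Y) from the 8 cells in the same way gives H(Y) = 0.981454 bits and H(X,Y) = 2.640629 bits, so
I(X;Y) = 1.721928 + 0.981454 - 2.640629 = 0.0628 bits ✓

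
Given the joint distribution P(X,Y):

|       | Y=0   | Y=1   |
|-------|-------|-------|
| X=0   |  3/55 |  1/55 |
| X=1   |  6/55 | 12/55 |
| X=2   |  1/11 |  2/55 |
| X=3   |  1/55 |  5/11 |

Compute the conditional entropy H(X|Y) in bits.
1.4271 bits

H(X|Y) = H(X,Y) - H(Y)

H(X,Y) = -Σ_{x,y} P(x,y) log₂ P(x,y). Per-cell terms -P(x,y)·log₂P(x,y):
  X=0: 0.22889, 0.10512
  X=1: 0.34870, 0.47921
  X=2: 0.31449, 0.17387
  X=3: 0.10512, 0.51705
Sum of the 8 terms: H(X,Y) = 2.27245 bits

Marginal of Y (column sums):
  P(Y=0) = 3/55 + 6/55 + 1/11 + 1/55 = 3/11
  P(Y=1) = 1/55 + 12/55 + 2/55 + 5/11 = 8/11
H(Y) = -[(3/11)·log₂(3/11) + (8/11)·log₂(8/11)]
  = 0.51122 + 0.33413 = 0.84535 bits

H(X|Y) = H(X,Y) - H(Y) = 2.27245 - 0.84535 = 1.4271 bits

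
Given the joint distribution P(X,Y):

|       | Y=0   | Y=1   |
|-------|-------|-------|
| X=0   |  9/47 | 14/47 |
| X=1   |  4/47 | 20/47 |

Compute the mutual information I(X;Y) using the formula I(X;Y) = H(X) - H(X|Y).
0.0463 bits

I(X;Y) = H(X) - H(X|Y)

Marginal of X (row sums):
  P(X=0) = 9/47 + 14/47 = 23/47
  P(X=1) = 4/47 + 20/47 = 24/47
H(X) = -[(23/47)·log₂(23/47) + (24/47)·log₂(24/47)]
  = 0.504545 + 0.495128 = 0.99967 bits

Marginal of Y (column sums):
  P(Y=0) = 9/47 + 4/47 = 13/47
  P(Y=1) = 14/47 + 20/47 = 34/47
H(X|Y) = Σ_y P(y)·H(X|Y=y):
  Y=0: P(Y=0) = 13/47, P(X|Y=0) = (9/13, 4/13) → H(X|Y=0) = 0.890492
  Y=1: P(Y=1) = 34/47, P(X|Y=1) = (7/17, 10/17) → H(X|Y=1) = 0.977418
H(X|Y) = (13/47)·0.890492 + (34/47)·0.977418 = 0.95337 bits

I(X;Y) = H(X) - H(X|Y) = 0.99967 - 0.95337 = 0.0463 bits

Cross-check via I(X;Y) = H(X) + H(Y) - H(X,Y): computing H(Y) from the column sums and H(X,Y) from the 4 cells in the same way gives H(Y) = 0.85077 bits and H(X,Y) = 1.80415 bits, so
I(X;Y) = 0.99967 + 0.85077 - 1.80415 = 0.0463 bits ✓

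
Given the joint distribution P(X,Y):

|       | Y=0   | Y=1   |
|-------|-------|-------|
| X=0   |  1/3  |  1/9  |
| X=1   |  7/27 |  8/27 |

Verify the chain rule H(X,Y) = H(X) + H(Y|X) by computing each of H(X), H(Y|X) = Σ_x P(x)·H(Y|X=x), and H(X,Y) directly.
H(X) = 0.9911 bits, H(Y|X) = 0.9143 bits, H(X,Y) = 1.9054 bits

Marginal of X (row sums):
  P(X=0) = 1/3 + 1/9 = 4/9
  P(X=1) = 7/27 + 8/27 = 5/9
H(X) = -[(4/9)·log₂(4/9) + (5/9)·log₂(5/9)]
  = 0.51997 + 0.47111 = 0.9911 bits

H(Y|X) = Σ_x P(x)·H(Y|X=x):
  X=0: P(X=0) = 4/9, P(Y|X=0) = (3/4, 1/4) → H(Y|X=0) = 0.81128
  X=1: P(X=1) = 5/9, P(Y|X=1) = (7/15, 8/15) → H(Y|X=1) = 0.99679
H(Y|X) = (4/9)·0.81128 + (5/9)·0.99679 = 0.9143 bits

H(X,Y) = -Σ_{x,y} P(x,y) log₂ P(x,y). Per-cell terms -P(x,y)·log₂P(x,y):
  X=0: 0.52832, 0.35221
  X=1: 0.50492, 0.51997
Sum of the 4 terms: H(X,Y) = 1.9054 bits

Chain rule check:
  H(X) + H(Y|X) = 0.9911 + 0.9143 = 1.9054 bits
  H(X,Y) = 1.9054 bits
✓ Chain rule verified.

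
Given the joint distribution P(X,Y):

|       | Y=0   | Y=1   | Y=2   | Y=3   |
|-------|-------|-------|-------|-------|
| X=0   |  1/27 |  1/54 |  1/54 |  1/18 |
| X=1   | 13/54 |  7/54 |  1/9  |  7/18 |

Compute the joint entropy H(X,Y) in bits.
2.3797 bits

H(X,Y) = -Σ_{x,y} P(x,y) log₂ P(x,y). Per-cell terms -P(x,y)·log₂P(x,y):
  X=0: 0.17611, 0.10657, 0.10657, 0.23166
  X=1: 0.49459, 0.38209, 0.35221, 0.52989
Sum of the 8 terms: H(X,Y) = 2.3797 bits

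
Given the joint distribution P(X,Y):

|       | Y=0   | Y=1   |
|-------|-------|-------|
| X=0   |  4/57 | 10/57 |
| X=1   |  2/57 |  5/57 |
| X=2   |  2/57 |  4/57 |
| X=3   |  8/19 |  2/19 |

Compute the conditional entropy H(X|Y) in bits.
1.5038 bits

H(X|Y) = H(X,Y) - H(Y)

H(X,Y) = -Σ_{x,y} P(x,y) log₂ P(x,y). Per-cell terms -P(x,y)·log₂P(x,y):
  X=0: 0.26897, 0.44052
  X=1: 0.16958, 0.30798
  X=2: 0.16958, 0.26897
  X=3: 0.52544, 0.34189
Sum of the 8 terms: H(X,Y) = 2.4929 bits

Marginal of Y (column sums):
  P(Y=0) = 4/57 + 2/57 + 2/57 + 8/19 = 32/57
  P(Y=1) = 10/57 + 5/57 + 4/57 + 2/19 = 25/57
H(Y) = -[(32/57)·log₂(32/57) + (25/57)·log₂(25/57)]
  = 0.46759 + 0.52151 = 0.9891 bits

H(X|Y) = H(X,Y) - H(Y) = 2.4929 - 0.9891 = 1.5038 bits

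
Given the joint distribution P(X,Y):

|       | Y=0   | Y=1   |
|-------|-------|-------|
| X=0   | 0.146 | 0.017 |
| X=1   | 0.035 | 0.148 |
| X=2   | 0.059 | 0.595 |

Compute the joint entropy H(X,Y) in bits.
1.7690 bits

H(X,Y) = -Σ_{x,y} P(x,y) log₂ P(x,y). Per-cell terms -P(x,y)·log₂P(x,y):
  X=0: 0.4053, 0.0999
  X=1: 0.1693, 0.4079
  X=2: 0.2409, 0.4457
Sum of the 6 terms: H(X,Y) = 1.7690 bits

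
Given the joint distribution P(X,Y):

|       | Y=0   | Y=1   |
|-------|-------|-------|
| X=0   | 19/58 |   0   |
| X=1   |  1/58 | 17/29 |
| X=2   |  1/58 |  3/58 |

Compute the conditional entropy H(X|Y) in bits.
0.4577 bits

H(X|Y) = H(X,Y) - H(Y)

H(X,Y) = -Σ_{x,y} P(x,y) log₂ P(x,y). Per-cell terms -P(x,y)·log₂P(x,y):
  X=0: 0.5274, 0.0000
  X=1: 0.1010, 0.4517
  X=2: 0.1010, 0.2210
  (cells with P = 0 contribute 0)
Sum of the 6 terms: H(X,Y) = 1.4021 bits

Marginal of Y (column sums):
  P(Y=0) = 19/58 + 1/58 + 1/58 = 21/58
  P(Y=1) = 0 + 17/29 + 3/58 = 37/58
H(Y) = -[(21/58)·log₂(21/58) + (37/58)·log₂(37/58)]
  = 0.5307 + 0.4137 = 0.9444 bits

H(X|Y) = H(X,Y) - H(Y) = 1.4021 - 0.9444 = 0.4577 bits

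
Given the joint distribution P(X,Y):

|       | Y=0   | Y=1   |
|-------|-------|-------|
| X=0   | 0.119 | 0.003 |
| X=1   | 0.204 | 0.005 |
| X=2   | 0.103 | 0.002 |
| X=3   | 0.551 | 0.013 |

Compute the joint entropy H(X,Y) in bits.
1.8076 bits

H(X,Y) = -Σ_{x,y} P(x,y) log₂ P(x,y). Per-cell terms -P(x,y)·log₂P(x,y):
  X=0: 0.36545, 0.02514
  X=1: 0.46785, 0.03822
  X=2: 0.33777, 0.01793
  X=3: 0.47379, 0.08145
Sum of the 8 terms: H(X,Y) = 1.8076 bits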